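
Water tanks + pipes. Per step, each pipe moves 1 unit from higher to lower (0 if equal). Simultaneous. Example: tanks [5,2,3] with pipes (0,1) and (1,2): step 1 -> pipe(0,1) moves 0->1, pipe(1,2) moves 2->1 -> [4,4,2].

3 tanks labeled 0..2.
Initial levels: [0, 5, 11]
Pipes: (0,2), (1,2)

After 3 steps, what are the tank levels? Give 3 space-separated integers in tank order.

Step 1: flows [2->0,2->1] -> levels [1 6 9]
Step 2: flows [2->0,2->1] -> levels [2 7 7]
Step 3: flows [2->0,1=2] -> levels [3 7 6]

Answer: 3 7 6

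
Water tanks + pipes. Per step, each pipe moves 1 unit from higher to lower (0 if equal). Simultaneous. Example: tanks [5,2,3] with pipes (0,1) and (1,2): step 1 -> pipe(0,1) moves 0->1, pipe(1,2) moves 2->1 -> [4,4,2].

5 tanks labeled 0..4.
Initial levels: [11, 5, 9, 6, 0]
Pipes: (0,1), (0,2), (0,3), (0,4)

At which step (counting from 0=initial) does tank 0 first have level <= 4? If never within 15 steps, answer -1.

Step 1: flows [0->1,0->2,0->3,0->4] -> levels [7 6 10 7 1]
Step 2: flows [0->1,2->0,0=3,0->4] -> levels [6 7 9 7 2]
Step 3: flows [1->0,2->0,3->0,0->4] -> levels [8 6 8 6 3]
Step 4: flows [0->1,0=2,0->3,0->4] -> levels [5 7 8 7 4]
Step 5: flows [1->0,2->0,3->0,0->4] -> levels [7 6 7 6 5]
Step 6: flows [0->1,0=2,0->3,0->4] -> levels [4 7 7 7 6]
Tank 0 first reaches <=4 at step 6

Answer: 6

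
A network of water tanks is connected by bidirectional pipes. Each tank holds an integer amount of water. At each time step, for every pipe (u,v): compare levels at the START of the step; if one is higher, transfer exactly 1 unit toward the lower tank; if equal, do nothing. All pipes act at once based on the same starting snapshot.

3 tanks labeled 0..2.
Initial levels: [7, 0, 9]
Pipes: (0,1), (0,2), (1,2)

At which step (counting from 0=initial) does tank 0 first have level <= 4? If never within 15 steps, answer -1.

Step 1: flows [0->1,2->0,2->1] -> levels [7 2 7]
Step 2: flows [0->1,0=2,2->1] -> levels [6 4 6]
Step 3: flows [0->1,0=2,2->1] -> levels [5 6 5]
Step 4: flows [1->0,0=2,1->2] -> levels [6 4 6]
  -> period-2 cycle (repeats step 2); tank 0 never drops to <=4
Tank 0 never reaches <=4 within 15 steps

Answer: -1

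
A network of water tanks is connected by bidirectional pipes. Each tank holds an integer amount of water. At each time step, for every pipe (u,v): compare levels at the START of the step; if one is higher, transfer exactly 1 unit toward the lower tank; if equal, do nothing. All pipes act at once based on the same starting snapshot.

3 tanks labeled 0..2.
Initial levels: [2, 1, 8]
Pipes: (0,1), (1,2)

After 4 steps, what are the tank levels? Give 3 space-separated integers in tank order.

Step 1: flows [0->1,2->1] -> levels [1 3 7]
Step 2: flows [1->0,2->1] -> levels [2 3 6]
Step 3: flows [1->0,2->1] -> levels [3 3 5]
Step 4: flows [0=1,2->1] -> levels [3 4 4]

Answer: 3 4 4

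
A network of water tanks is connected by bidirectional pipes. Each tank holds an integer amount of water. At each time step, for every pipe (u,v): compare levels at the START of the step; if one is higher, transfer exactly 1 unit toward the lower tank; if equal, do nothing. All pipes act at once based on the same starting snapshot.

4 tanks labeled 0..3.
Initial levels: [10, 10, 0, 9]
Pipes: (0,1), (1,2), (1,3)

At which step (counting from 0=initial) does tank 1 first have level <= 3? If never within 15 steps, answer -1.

Answer: -1

Derivation:
Step 1: flows [0=1,1->2,1->3] -> levels [10 8 1 10]
Step 2: flows [0->1,1->2,3->1] -> levels [9 9 2 9]
Step 3: flows [0=1,1->2,1=3] -> levels [9 8 3 9]
Step 4: flows [0->1,1->2,3->1] -> levels [8 9 4 8]
Step 5: flows [1->0,1->2,1->3] -> levels [9 6 5 9]
Step 6: flows [0->1,1->2,3->1] -> levels [8 7 6 8]
Step 7: flows [0->1,1->2,3->1] -> levels [7 8 7 7]
Step 8: flows [1->0,1->2,1->3] -> levels [8 5 8 8]
Step 9: flows [0->1,2->1,3->1] -> levels [7 8 7 7]
  -> period-2 cycle (repeats step 7); tank 1 never drops to <=3
Tank 1 never reaches <=3 within 15 steps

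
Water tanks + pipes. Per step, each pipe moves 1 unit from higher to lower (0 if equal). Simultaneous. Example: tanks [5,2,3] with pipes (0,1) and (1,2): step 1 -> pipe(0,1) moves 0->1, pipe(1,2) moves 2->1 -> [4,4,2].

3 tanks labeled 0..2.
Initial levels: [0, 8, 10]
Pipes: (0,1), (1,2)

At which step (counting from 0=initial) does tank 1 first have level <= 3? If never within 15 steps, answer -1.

Answer: -1

Derivation:
Step 1: flows [1->0,2->1] -> levels [1 8 9]
Step 2: flows [1->0,2->1] -> levels [2 8 8]
Step 3: flows [1->0,1=2] -> levels [3 7 8]
Step 4: flows [1->0,2->1] -> levels [4 7 7]
Step 5: flows [1->0,1=2] -> levels [5 6 7]
Step 6: flows [1->0,2->1] -> levels [6 6 6]
Step 7: flows [0=1,1=2] -> levels [6 6 6]
  -> stable; tank 1 stays at 6 > 3
Tank 1 never reaches <=3 within 15 steps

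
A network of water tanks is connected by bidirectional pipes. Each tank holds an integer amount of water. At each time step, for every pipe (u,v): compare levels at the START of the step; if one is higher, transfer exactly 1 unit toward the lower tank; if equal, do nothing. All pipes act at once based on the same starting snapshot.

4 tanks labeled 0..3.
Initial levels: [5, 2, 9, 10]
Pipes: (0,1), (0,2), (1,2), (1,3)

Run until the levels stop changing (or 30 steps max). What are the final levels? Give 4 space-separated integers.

Answer: 6 8 6 6

Derivation:
Step 1: flows [0->1,2->0,2->1,3->1] -> levels [5 5 7 9]
Step 2: flows [0=1,2->0,2->1,3->1] -> levels [6 7 5 8]
Step 3: flows [1->0,0->2,1->2,3->1] -> levels [6 6 7 7]
Step 4: flows [0=1,2->0,2->1,3->1] -> levels [7 8 5 6]
Step 5: flows [1->0,0->2,1->2,1->3] -> levels [7 5 7 7]
Step 6: flows [0->1,0=2,2->1,3->1] -> levels [6 8 6 6]
Step 7: flows [1->0,0=2,1->2,1->3] -> levels [7 5 7 7]
  -> period-2 cycle: step 7 state = step 5 state; never stabilizes
  -> state at step 30: (30-5) mod 2 = 1, same as step 6 -> [6 8 6 6]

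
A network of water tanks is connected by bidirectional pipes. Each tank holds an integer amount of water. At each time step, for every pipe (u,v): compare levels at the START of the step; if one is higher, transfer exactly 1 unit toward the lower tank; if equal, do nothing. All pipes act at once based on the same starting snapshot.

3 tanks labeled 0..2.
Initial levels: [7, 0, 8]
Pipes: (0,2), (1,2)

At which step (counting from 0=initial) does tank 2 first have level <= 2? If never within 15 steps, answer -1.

Answer: -1

Derivation:
Step 1: flows [2->0,2->1] -> levels [8 1 6]
Step 2: flows [0->2,2->1] -> levels [7 2 6]
Step 3: flows [0->2,2->1] -> levels [6 3 6]
Step 4: flows [0=2,2->1] -> levels [6 4 5]
Step 5: flows [0->2,2->1] -> levels [5 5 5]
Step 6: flows [0=2,1=2] -> levels [5 5 5]
  -> stable; tank 2 stays at 5 > 2
Tank 2 never reaches <=2 within 15 steps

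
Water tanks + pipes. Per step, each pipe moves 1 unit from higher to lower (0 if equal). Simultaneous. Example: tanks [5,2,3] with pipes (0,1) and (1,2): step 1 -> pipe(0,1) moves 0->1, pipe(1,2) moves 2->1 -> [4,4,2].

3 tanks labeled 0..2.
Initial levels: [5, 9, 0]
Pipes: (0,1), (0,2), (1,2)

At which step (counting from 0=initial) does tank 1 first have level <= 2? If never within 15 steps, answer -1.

Step 1: flows [1->0,0->2,1->2] -> levels [5 7 2]
Step 2: flows [1->0,0->2,1->2] -> levels [5 5 4]
Step 3: flows [0=1,0->2,1->2] -> levels [4 4 6]
Step 4: flows [0=1,2->0,2->1] -> levels [5 5 4]
  -> period-2 cycle (repeats step 2); tank 1 never drops to <=2
Tank 1 never reaches <=2 within 15 steps

Answer: -1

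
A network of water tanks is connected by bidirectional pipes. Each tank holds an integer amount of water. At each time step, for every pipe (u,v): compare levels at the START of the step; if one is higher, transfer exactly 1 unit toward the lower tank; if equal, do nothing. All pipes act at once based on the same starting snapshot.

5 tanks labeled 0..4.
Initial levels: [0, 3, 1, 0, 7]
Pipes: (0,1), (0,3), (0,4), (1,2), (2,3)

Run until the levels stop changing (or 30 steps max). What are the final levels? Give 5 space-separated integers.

Answer: 1 3 1 3 3

Derivation:
Step 1: flows [1->0,0=3,4->0,1->2,2->3] -> levels [2 1 1 1 6]
Step 2: flows [0->1,0->3,4->0,1=2,2=3] -> levels [1 2 1 2 5]
Step 3: flows [1->0,3->0,4->0,1->2,3->2] -> levels [4 0 3 0 4]
Step 4: flows [0->1,0->3,0=4,2->1,2->3] -> levels [2 2 1 2 4]
Step 5: flows [0=1,0=3,4->0,1->2,3->2] -> levels [3 1 3 1 3]
Step 6: flows [0->1,0->3,0=4,2->1,2->3] -> levels [1 3 1 3 3]
Step 7: flows [1->0,3->0,4->0,1->2,3->2] -> levels [4 1 3 1 2]
Step 8: flows [0->1,0->3,0->4,2->1,2->3] -> levels [1 3 1 3 3]
  -> period-2 cycle: step 8 state = step 6 state; never stabilizes
  -> state at step 30: (30-6) mod 2 = 0, same as step 6 -> [1 3 1 3 3]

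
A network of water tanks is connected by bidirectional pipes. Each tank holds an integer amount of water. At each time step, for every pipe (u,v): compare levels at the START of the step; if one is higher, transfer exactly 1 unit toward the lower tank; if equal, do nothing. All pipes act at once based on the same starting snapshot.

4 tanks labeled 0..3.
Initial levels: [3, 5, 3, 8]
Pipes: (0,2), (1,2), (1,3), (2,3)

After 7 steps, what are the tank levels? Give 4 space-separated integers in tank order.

Step 1: flows [0=2,1->2,3->1,3->2] -> levels [3 5 5 6]
Step 2: flows [2->0,1=2,3->1,3->2] -> levels [4 6 5 4]
Step 3: flows [2->0,1->2,1->3,2->3] -> levels [5 4 4 6]
Step 4: flows [0->2,1=2,3->1,3->2] -> levels [4 5 6 4]
Step 5: flows [2->0,2->1,1->3,2->3] -> levels [5 5 3 6]
Step 6: flows [0->2,1->2,3->1,3->2] -> levels [4 5 6 4]
  -> period-2 cycle: step 6 state = step 4 state
  -> state at step 7: (7-4) mod 2 = 1, same as step 5 -> [5 5 3 6]

Answer: 5 5 3 6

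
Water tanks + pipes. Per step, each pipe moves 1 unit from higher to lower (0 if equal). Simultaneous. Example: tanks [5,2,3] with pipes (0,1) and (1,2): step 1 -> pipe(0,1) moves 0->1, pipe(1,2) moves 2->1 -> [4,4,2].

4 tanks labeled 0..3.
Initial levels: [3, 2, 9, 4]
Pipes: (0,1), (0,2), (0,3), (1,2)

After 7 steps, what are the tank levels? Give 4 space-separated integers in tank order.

Answer: 6 4 4 4

Derivation:
Step 1: flows [0->1,2->0,3->0,2->1] -> levels [4 4 7 3]
Step 2: flows [0=1,2->0,0->3,2->1] -> levels [4 5 5 4]
Step 3: flows [1->0,2->0,0=3,1=2] -> levels [6 4 4 4]
Step 4: flows [0->1,0->2,0->3,1=2] -> levels [3 5 5 5]
Step 5: flows [1->0,2->0,3->0,1=2] -> levels [6 4 4 4]
  -> period-2 cycle: step 5 state = step 3 state
  -> state at step 7: (7-3) mod 2 = 0, same as step 3 -> [6 4 4 4]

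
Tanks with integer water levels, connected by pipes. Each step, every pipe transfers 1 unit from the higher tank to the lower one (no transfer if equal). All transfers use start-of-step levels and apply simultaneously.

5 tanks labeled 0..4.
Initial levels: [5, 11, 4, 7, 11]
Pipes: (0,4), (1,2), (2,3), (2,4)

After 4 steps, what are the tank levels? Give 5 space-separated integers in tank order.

Step 1: flows [4->0,1->2,3->2,4->2] -> levels [6 10 7 6 9]
Step 2: flows [4->0,1->2,2->3,4->2] -> levels [7 9 8 7 7]
Step 3: flows [0=4,1->2,2->3,2->4] -> levels [7 8 7 8 8]
Step 4: flows [4->0,1->2,3->2,4->2] -> levels [8 7 10 7 6]

Answer: 8 7 10 7 6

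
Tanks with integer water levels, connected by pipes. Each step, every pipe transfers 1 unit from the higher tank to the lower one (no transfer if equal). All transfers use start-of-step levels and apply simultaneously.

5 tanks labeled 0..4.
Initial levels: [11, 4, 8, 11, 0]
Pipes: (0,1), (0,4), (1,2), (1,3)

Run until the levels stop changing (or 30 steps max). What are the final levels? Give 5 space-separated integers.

Answer: 5 9 7 7 6

Derivation:
Step 1: flows [0->1,0->4,2->1,3->1] -> levels [9 7 7 10 1]
Step 2: flows [0->1,0->4,1=2,3->1] -> levels [7 9 7 9 2]
Step 3: flows [1->0,0->4,1->2,1=3] -> levels [7 7 8 9 3]
Step 4: flows [0=1,0->4,2->1,3->1] -> levels [6 9 7 8 4]
Step 5: flows [1->0,0->4,1->2,1->3] -> levels [6 6 8 9 5]
Step 6: flows [0=1,0->4,2->1,3->1] -> levels [5 8 7 8 6]
Step 7: flows [1->0,4->0,1->2,1=3] -> levels [7 6 8 8 5]
Step 8: flows [0->1,0->4,2->1,3->1] -> levels [5 9 7 7 6]
Step 9: flows [1->0,4->0,1->2,1->3] -> levels [7 6 8 8 5]
  -> period-2 cycle: step 9 state = step 7 state; never stabilizes
  -> state at step 30: (30-7) mod 2 = 1, same as step 8 -> [5 9 7 7 6]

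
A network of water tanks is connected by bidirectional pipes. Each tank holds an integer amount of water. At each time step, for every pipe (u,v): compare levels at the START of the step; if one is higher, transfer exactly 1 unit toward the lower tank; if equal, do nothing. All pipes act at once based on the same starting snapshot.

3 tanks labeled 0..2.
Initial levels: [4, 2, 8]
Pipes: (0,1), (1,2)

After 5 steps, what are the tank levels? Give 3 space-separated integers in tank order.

Step 1: flows [0->1,2->1] -> levels [3 4 7]
Step 2: flows [1->0,2->1] -> levels [4 4 6]
Step 3: flows [0=1,2->1] -> levels [4 5 5]
Step 4: flows [1->0,1=2] -> levels [5 4 5]
Step 5: flows [0->1,2->1] -> levels [4 6 4]

Answer: 4 6 4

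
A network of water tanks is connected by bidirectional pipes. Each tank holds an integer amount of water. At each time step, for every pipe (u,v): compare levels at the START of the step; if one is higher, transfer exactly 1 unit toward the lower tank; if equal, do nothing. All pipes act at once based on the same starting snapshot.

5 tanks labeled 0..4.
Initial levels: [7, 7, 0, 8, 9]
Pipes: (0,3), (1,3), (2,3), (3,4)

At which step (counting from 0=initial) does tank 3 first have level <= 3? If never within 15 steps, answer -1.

Answer: -1

Derivation:
Step 1: flows [3->0,3->1,3->2,4->3] -> levels [8 8 1 6 8]
Step 2: flows [0->3,1->3,3->2,4->3] -> levels [7 7 2 8 7]
Step 3: flows [3->0,3->1,3->2,3->4] -> levels [8 8 3 4 8]
Step 4: flows [0->3,1->3,3->2,4->3] -> levels [7 7 4 6 7]
Step 5: flows [0->3,1->3,3->2,4->3] -> levels [6 6 5 8 6]
Step 6: flows [3->0,3->1,3->2,3->4] -> levels [7 7 6 4 7]
Step 7: flows [0->3,1->3,2->3,4->3] -> levels [6 6 5 8 6]
  -> period-2 cycle (repeats step 5); tank 3 never drops to <=3
Tank 3 never reaches <=3 within 15 steps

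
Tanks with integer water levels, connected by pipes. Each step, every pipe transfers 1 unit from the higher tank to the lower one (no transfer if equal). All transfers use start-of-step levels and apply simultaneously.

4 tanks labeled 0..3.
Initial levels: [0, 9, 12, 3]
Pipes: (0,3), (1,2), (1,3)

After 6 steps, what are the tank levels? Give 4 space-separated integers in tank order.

Answer: 4 7 8 5

Derivation:
Step 1: flows [3->0,2->1,1->3] -> levels [1 9 11 3]
Step 2: flows [3->0,2->1,1->3] -> levels [2 9 10 3]
Step 3: flows [3->0,2->1,1->3] -> levels [3 9 9 3]
Step 4: flows [0=3,1=2,1->3] -> levels [3 8 9 4]
Step 5: flows [3->0,2->1,1->3] -> levels [4 8 8 4]
Step 6: flows [0=3,1=2,1->3] -> levels [4 7 8 5]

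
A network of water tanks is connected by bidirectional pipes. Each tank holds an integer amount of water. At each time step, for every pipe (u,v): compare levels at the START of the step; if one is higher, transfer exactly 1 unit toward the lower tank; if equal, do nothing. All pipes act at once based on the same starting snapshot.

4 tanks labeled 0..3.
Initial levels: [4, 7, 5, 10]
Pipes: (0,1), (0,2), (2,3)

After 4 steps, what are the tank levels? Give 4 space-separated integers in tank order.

Answer: 6 6 7 7

Derivation:
Step 1: flows [1->0,2->0,3->2] -> levels [6 6 5 9]
Step 2: flows [0=1,0->2,3->2] -> levels [5 6 7 8]
Step 3: flows [1->0,2->0,3->2] -> levels [7 5 7 7]
Step 4: flows [0->1,0=2,2=3] -> levels [6 6 7 7]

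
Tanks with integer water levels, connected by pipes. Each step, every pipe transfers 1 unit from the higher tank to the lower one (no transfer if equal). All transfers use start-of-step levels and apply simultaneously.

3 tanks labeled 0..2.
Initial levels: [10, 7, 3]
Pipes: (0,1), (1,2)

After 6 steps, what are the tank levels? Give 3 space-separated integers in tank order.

Answer: 7 6 7

Derivation:
Step 1: flows [0->1,1->2] -> levels [9 7 4]
Step 2: flows [0->1,1->2] -> levels [8 7 5]
Step 3: flows [0->1,1->2] -> levels [7 7 6]
Step 4: flows [0=1,1->2] -> levels [7 6 7]
Step 5: flows [0->1,2->1] -> levels [6 8 6]
Step 6: flows [1->0,1->2] -> levels [7 6 7]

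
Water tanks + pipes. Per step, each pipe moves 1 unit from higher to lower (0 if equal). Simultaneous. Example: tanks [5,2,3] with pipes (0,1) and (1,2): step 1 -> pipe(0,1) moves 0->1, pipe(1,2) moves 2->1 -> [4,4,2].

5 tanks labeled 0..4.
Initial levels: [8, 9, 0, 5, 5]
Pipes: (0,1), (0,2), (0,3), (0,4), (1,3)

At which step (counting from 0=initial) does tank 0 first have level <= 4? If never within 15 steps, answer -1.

Step 1: flows [1->0,0->2,0->3,0->4,1->3] -> levels [6 7 1 7 6]
Step 2: flows [1->0,0->2,3->0,0=4,1=3] -> levels [7 6 2 6 6]
Step 3: flows [0->1,0->2,0->3,0->4,1=3] -> levels [3 7 3 7 7]
Tank 0 first reaches <=4 at step 3

Answer: 3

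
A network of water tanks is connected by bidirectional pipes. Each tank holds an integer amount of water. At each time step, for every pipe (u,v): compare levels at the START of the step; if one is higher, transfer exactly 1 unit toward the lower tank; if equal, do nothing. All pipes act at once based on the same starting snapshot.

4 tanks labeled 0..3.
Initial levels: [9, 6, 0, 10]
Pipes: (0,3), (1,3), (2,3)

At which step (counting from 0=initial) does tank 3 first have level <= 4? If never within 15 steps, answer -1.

Step 1: flows [3->0,3->1,3->2] -> levels [10 7 1 7]
Step 2: flows [0->3,1=3,3->2] -> levels [9 7 2 7]
Step 3: flows [0->3,1=3,3->2] -> levels [8 7 3 7]
Step 4: flows [0->3,1=3,3->2] -> levels [7 7 4 7]
Step 5: flows [0=3,1=3,3->2] -> levels [7 7 5 6]
Step 6: flows [0->3,1->3,3->2] -> levels [6 6 6 7]
Step 7: flows [3->0,3->1,3->2] -> levels [7 7 7 4]
Tank 3 first reaches <=4 at step 7

Answer: 7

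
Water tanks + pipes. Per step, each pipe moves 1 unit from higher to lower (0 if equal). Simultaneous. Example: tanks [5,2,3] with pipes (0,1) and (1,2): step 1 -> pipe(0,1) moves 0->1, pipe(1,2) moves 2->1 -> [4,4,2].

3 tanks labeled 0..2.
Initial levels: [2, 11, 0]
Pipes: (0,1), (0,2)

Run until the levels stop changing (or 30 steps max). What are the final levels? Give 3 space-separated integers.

Step 1: flows [1->0,0->2] -> levels [2 10 1]
Step 2: flows [1->0,0->2] -> levels [2 9 2]
Step 3: flows [1->0,0=2] -> levels [3 8 2]
Step 4: flows [1->0,0->2] -> levels [3 7 3]
Step 5: flows [1->0,0=2] -> levels [4 6 3]
Step 6: flows [1->0,0->2] -> levels [4 5 4]
Step 7: flows [1->0,0=2] -> levels [5 4 4]
Step 8: flows [0->1,0->2] -> levels [3 5 5]
Step 9: flows [1->0,2->0] -> levels [5 4 4]
  -> period-2 cycle: step 9 state = step 7 state; never stabilizes
  -> state at step 30: (30-7) mod 2 = 1, same as step 8 -> [3 5 5]

Answer: 3 5 5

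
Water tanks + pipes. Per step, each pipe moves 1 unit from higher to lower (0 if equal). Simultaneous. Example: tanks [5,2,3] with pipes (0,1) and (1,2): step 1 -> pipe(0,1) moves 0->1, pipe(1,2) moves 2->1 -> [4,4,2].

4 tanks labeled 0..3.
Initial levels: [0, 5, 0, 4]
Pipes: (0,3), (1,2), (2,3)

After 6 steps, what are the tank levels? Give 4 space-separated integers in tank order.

Answer: 2 2 4 1

Derivation:
Step 1: flows [3->0,1->2,3->2] -> levels [1 4 2 2]
Step 2: flows [3->0,1->2,2=3] -> levels [2 3 3 1]
Step 3: flows [0->3,1=2,2->3] -> levels [1 3 2 3]
Step 4: flows [3->0,1->2,3->2] -> levels [2 2 4 1]
Step 5: flows [0->3,2->1,2->3] -> levels [1 3 2 3]
  -> period-2 cycle: step 5 state = step 3 state
  -> state at step 6: (6-3) mod 2 = 1, same as step 4 -> [2 2 4 1]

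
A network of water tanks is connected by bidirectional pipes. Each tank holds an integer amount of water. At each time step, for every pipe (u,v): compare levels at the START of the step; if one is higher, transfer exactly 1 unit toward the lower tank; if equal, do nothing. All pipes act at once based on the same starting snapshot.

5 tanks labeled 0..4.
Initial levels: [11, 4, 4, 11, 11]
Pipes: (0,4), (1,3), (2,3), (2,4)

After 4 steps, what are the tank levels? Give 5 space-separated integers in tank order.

Step 1: flows [0=4,3->1,3->2,4->2] -> levels [11 5 6 9 10]
Step 2: flows [0->4,3->1,3->2,4->2] -> levels [10 6 8 7 10]
Step 3: flows [0=4,3->1,2->3,4->2] -> levels [10 7 8 7 9]
Step 4: flows [0->4,1=3,2->3,4->2] -> levels [9 7 8 8 9]

Answer: 9 7 8 8 9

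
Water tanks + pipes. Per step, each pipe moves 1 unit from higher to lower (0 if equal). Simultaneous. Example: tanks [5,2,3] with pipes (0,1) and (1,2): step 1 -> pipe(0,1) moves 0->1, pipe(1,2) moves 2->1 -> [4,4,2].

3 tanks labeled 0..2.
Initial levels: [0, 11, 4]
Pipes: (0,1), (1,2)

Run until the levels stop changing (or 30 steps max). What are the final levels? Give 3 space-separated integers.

Answer: 5 5 5

Derivation:
Step 1: flows [1->0,1->2] -> levels [1 9 5]
Step 2: flows [1->0,1->2] -> levels [2 7 6]
Step 3: flows [1->0,1->2] -> levels [3 5 7]
Step 4: flows [1->0,2->1] -> levels [4 5 6]
Step 5: flows [1->0,2->1] -> levels [5 5 5]
Step 6: flows [0=1,1=2] -> levels [5 5 5]
  -> stable (no change)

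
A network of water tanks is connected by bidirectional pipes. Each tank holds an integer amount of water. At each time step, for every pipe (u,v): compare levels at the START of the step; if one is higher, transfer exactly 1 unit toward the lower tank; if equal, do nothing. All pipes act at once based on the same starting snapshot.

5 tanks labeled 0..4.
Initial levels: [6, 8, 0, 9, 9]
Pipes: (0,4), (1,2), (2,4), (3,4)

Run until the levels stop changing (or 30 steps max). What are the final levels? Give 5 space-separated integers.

Answer: 7 6 7 7 5

Derivation:
Step 1: flows [4->0,1->2,4->2,3=4] -> levels [7 7 2 9 7]
Step 2: flows [0=4,1->2,4->2,3->4] -> levels [7 6 4 8 7]
Step 3: flows [0=4,1->2,4->2,3->4] -> levels [7 5 6 7 7]
Step 4: flows [0=4,2->1,4->2,3=4] -> levels [7 6 6 7 6]
Step 5: flows [0->4,1=2,2=4,3->4] -> levels [6 6 6 6 8]
Step 6: flows [4->0,1=2,4->2,4->3] -> levels [7 6 7 7 5]
Step 7: flows [0->4,2->1,2->4,3->4] -> levels [6 7 5 6 8]
Step 8: flows [4->0,1->2,4->2,4->3] -> levels [7 6 7 7 5]
  -> period-2 cycle: step 8 state = step 6 state; never stabilizes
  -> state at step 30: (30-6) mod 2 = 0, same as step 6 -> [7 6 7 7 5]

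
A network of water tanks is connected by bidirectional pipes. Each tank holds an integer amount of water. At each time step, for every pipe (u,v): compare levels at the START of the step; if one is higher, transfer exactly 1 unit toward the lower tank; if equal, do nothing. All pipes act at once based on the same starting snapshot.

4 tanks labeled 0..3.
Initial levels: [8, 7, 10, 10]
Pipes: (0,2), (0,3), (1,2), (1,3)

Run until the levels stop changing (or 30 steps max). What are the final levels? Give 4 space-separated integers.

Step 1: flows [2->0,3->0,2->1,3->1] -> levels [10 9 8 8]
Step 2: flows [0->2,0->3,1->2,1->3] -> levels [8 7 10 10]
  -> period-2 cycle: step 2 state = step 0 state; never stabilizes
  -> state at step 30: (30-0) mod 2 = 0, same as step 0 -> [8 7 10 10]

Answer: 8 7 10 10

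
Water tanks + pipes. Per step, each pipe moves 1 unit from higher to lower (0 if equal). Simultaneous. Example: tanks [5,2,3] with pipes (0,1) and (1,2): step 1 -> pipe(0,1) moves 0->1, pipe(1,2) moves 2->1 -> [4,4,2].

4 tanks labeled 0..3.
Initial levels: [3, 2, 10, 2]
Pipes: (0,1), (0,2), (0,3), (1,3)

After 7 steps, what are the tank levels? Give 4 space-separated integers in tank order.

Answer: 6 3 5 3

Derivation:
Step 1: flows [0->1,2->0,0->3,1=3] -> levels [2 3 9 3]
Step 2: flows [1->0,2->0,3->0,1=3] -> levels [5 2 8 2]
Step 3: flows [0->1,2->0,0->3,1=3] -> levels [4 3 7 3]
Step 4: flows [0->1,2->0,0->3,1=3] -> levels [3 4 6 4]
Step 5: flows [1->0,2->0,3->0,1=3] -> levels [6 3 5 3]
Step 6: flows [0->1,0->2,0->3,1=3] -> levels [3 4 6 4]
  -> period-2 cycle: step 6 state = step 4 state
  -> state at step 7: (7-4) mod 2 = 1, same as step 5 -> [6 3 5 3]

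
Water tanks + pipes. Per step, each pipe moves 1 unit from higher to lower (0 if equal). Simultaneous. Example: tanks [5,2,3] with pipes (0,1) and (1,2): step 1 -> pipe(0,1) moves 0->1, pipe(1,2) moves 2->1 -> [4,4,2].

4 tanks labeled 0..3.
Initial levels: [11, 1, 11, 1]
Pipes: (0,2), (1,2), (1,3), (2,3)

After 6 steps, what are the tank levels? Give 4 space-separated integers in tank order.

Step 1: flows [0=2,2->1,1=3,2->3] -> levels [11 2 9 2]
Step 2: flows [0->2,2->1,1=3,2->3] -> levels [10 3 8 3]
Step 3: flows [0->2,2->1,1=3,2->3] -> levels [9 4 7 4]
Step 4: flows [0->2,2->1,1=3,2->3] -> levels [8 5 6 5]
Step 5: flows [0->2,2->1,1=3,2->3] -> levels [7 6 5 6]
Step 6: flows [0->2,1->2,1=3,3->2] -> levels [6 5 8 5]

Answer: 6 5 8 5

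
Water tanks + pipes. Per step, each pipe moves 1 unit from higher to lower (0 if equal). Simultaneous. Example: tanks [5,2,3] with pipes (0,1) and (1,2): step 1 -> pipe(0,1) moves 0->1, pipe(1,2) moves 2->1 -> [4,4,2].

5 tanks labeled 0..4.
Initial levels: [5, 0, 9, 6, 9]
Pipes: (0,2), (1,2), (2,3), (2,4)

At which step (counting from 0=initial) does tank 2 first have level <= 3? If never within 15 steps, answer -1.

Answer: 5

Derivation:
Step 1: flows [2->0,2->1,2->3,2=4] -> levels [6 1 6 7 9]
Step 2: flows [0=2,2->1,3->2,4->2] -> levels [6 2 7 6 8]
Step 3: flows [2->0,2->1,2->3,4->2] -> levels [7 3 5 7 7]
Step 4: flows [0->2,2->1,3->2,4->2] -> levels [6 4 7 6 6]
Step 5: flows [2->0,2->1,2->3,2->4] -> levels [7 5 3 7 7]
Tank 2 first reaches <=3 at step 5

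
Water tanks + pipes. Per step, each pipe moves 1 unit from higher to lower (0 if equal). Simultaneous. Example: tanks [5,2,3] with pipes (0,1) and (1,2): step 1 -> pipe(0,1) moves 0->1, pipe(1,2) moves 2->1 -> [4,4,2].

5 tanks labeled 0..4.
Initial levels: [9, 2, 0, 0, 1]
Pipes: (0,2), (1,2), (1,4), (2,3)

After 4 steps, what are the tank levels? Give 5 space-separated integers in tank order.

Answer: 5 2 2 2 1

Derivation:
Step 1: flows [0->2,1->2,1->4,2=3] -> levels [8 0 2 0 2]
Step 2: flows [0->2,2->1,4->1,2->3] -> levels [7 2 1 1 1]
Step 3: flows [0->2,1->2,1->4,2=3] -> levels [6 0 3 1 2]
Step 4: flows [0->2,2->1,4->1,2->3] -> levels [5 2 2 2 1]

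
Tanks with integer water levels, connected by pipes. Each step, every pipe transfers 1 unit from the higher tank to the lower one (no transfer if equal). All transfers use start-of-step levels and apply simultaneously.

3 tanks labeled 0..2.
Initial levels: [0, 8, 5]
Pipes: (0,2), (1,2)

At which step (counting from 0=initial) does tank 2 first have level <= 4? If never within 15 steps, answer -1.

Answer: 4

Derivation:
Step 1: flows [2->0,1->2] -> levels [1 7 5]
Step 2: flows [2->0,1->2] -> levels [2 6 5]
Step 3: flows [2->0,1->2] -> levels [3 5 5]
Step 4: flows [2->0,1=2] -> levels [4 5 4]
Tank 2 first reaches <=4 at step 4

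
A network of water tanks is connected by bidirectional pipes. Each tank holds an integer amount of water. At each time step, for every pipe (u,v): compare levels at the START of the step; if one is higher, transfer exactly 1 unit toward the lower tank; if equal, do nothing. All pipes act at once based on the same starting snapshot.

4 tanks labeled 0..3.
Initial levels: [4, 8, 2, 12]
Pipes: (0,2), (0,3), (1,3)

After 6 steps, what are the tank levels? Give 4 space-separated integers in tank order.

Step 1: flows [0->2,3->0,3->1] -> levels [4 9 3 10]
Step 2: flows [0->2,3->0,3->1] -> levels [4 10 4 8]
Step 3: flows [0=2,3->0,1->3] -> levels [5 9 4 8]
Step 4: flows [0->2,3->0,1->3] -> levels [5 8 5 8]
Step 5: flows [0=2,3->0,1=3] -> levels [6 8 5 7]
Step 6: flows [0->2,3->0,1->3] -> levels [6 7 6 7]

Answer: 6 7 6 7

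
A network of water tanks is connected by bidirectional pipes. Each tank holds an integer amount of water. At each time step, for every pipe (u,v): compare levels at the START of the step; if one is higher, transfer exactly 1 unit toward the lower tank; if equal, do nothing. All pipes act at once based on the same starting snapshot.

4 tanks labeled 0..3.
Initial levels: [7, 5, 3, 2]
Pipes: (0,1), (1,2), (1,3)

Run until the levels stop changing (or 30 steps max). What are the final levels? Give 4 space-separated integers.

Step 1: flows [0->1,1->2,1->3] -> levels [6 4 4 3]
Step 2: flows [0->1,1=2,1->3] -> levels [5 4 4 4]
Step 3: flows [0->1,1=2,1=3] -> levels [4 5 4 4]
Step 4: flows [1->0,1->2,1->3] -> levels [5 2 5 5]
Step 5: flows [0->1,2->1,3->1] -> levels [4 5 4 4]
  -> period-2 cycle: step 5 state = step 3 state; never stabilizes
  -> state at step 30: (30-3) mod 2 = 1, same as step 4 -> [5 2 5 5]

Answer: 5 2 5 5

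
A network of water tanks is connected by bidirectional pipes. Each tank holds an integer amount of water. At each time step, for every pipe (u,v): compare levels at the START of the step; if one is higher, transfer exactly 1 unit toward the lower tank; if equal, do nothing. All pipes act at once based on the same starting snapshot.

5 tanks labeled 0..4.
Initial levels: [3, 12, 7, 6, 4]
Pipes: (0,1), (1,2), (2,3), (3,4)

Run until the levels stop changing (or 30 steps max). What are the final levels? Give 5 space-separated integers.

Step 1: flows [1->0,1->2,2->3,3->4] -> levels [4 10 7 6 5]
Step 2: flows [1->0,1->2,2->3,3->4] -> levels [5 8 7 6 6]
Step 3: flows [1->0,1->2,2->3,3=4] -> levels [6 6 7 7 6]
Step 4: flows [0=1,2->1,2=3,3->4] -> levels [6 7 6 6 7]
Step 5: flows [1->0,1->2,2=3,4->3] -> levels [7 5 7 7 6]
Step 6: flows [0->1,2->1,2=3,3->4] -> levels [6 7 6 6 7]
  -> period-2 cycle: step 6 state = step 4 state; never stabilizes
  -> state at step 30: (30-4) mod 2 = 0, same as step 4 -> [6 7 6 6 7]

Answer: 6 7 6 6 7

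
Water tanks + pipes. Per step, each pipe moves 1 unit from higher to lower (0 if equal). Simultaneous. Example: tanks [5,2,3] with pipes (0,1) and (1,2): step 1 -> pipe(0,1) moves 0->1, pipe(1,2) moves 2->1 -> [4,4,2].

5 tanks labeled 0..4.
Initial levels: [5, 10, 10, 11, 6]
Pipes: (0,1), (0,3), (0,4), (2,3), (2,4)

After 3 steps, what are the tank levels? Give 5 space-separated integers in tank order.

Answer: 7 9 9 8 9

Derivation:
Step 1: flows [1->0,3->0,4->0,3->2,2->4] -> levels [8 9 10 9 6]
Step 2: flows [1->0,3->0,0->4,2->3,2->4] -> levels [9 8 8 9 8]
Step 3: flows [0->1,0=3,0->4,3->2,2=4] -> levels [7 9 9 8 9]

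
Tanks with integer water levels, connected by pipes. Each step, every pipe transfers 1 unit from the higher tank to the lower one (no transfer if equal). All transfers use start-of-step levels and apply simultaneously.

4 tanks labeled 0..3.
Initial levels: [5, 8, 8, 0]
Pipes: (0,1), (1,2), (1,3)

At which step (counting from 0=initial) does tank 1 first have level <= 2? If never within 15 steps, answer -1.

Answer: -1

Derivation:
Step 1: flows [1->0,1=2,1->3] -> levels [6 6 8 1]
Step 2: flows [0=1,2->1,1->3] -> levels [6 6 7 2]
Step 3: flows [0=1,2->1,1->3] -> levels [6 6 6 3]
Step 4: flows [0=1,1=2,1->3] -> levels [6 5 6 4]
Step 5: flows [0->1,2->1,1->3] -> levels [5 6 5 5]
Step 6: flows [1->0,1->2,1->3] -> levels [6 3 6 6]
Step 7: flows [0->1,2->1,3->1] -> levels [5 6 5 5]
  -> period-2 cycle (repeats step 5); tank 1 never drops to <=2
Tank 1 never reaches <=2 within 15 steps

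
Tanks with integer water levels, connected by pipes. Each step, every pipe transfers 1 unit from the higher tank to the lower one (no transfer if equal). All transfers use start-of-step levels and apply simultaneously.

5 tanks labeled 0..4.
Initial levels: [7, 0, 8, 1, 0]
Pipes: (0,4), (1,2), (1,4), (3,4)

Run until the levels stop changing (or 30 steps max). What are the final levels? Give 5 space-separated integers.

Step 1: flows [0->4,2->1,1=4,3->4] -> levels [6 1 7 0 2]
Step 2: flows [0->4,2->1,4->1,4->3] -> levels [5 3 6 1 1]
Step 3: flows [0->4,2->1,1->4,3=4] -> levels [4 3 5 1 3]
Step 4: flows [0->4,2->1,1=4,4->3] -> levels [3 4 4 2 3]
Step 5: flows [0=4,1=2,1->4,4->3] -> levels [3 3 4 3 3]
Step 6: flows [0=4,2->1,1=4,3=4] -> levels [3 4 3 3 3]
Step 7: flows [0=4,1->2,1->4,3=4] -> levels [3 2 4 3 4]
Step 8: flows [4->0,2->1,4->1,4->3] -> levels [4 4 3 4 1]
Step 9: flows [0->4,1->2,1->4,3->4] -> levels [3 2 4 3 4]
  -> period-2 cycle: step 9 state = step 7 state; never stabilizes
  -> state at step 30: (30-7) mod 2 = 1, same as step 8 -> [4 4 3 4 1]

Answer: 4 4 3 4 1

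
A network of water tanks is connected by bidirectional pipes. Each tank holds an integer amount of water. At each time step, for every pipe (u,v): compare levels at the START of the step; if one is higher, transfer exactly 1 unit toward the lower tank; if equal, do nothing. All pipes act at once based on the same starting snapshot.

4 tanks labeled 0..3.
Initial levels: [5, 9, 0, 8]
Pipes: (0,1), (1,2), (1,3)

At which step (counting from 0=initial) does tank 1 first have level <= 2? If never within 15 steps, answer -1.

Answer: -1

Derivation:
Step 1: flows [1->0,1->2,1->3] -> levels [6 6 1 9]
Step 2: flows [0=1,1->2,3->1] -> levels [6 6 2 8]
Step 3: flows [0=1,1->2,3->1] -> levels [6 6 3 7]
Step 4: flows [0=1,1->2,3->1] -> levels [6 6 4 6]
Step 5: flows [0=1,1->2,1=3] -> levels [6 5 5 6]
Step 6: flows [0->1,1=2,3->1] -> levels [5 7 5 5]
Step 7: flows [1->0,1->2,1->3] -> levels [6 4 6 6]
Step 8: flows [0->1,2->1,3->1] -> levels [5 7 5 5]
  -> period-2 cycle (repeats step 6); tank 1 never drops to <=2
Tank 1 never reaches <=2 within 15 steps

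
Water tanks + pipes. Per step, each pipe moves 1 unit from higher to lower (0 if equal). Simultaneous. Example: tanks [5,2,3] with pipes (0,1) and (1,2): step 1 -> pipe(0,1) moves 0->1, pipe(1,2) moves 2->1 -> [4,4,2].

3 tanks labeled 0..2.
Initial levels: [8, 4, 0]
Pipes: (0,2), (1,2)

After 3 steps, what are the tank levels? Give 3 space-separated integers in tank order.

Answer: 5 3 4

Derivation:
Step 1: flows [0->2,1->2] -> levels [7 3 2]
Step 2: flows [0->2,1->2] -> levels [6 2 4]
Step 3: flows [0->2,2->1] -> levels [5 3 4]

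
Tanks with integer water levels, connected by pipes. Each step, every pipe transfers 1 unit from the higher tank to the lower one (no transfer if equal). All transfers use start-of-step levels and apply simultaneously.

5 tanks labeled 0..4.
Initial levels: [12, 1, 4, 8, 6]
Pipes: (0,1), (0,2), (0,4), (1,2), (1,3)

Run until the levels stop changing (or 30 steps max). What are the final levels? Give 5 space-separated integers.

Step 1: flows [0->1,0->2,0->4,2->1,3->1] -> levels [9 4 4 7 7]
Step 2: flows [0->1,0->2,0->4,1=2,3->1] -> levels [6 6 5 6 8]
Step 3: flows [0=1,0->2,4->0,1->2,1=3] -> levels [6 5 7 6 7]
Step 4: flows [0->1,2->0,4->0,2->1,3->1] -> levels [7 8 5 5 6]
Step 5: flows [1->0,0->2,0->4,1->2,1->3] -> levels [6 5 7 6 7]
  -> period-2 cycle: step 5 state = step 3 state; never stabilizes
  -> state at step 30: (30-3) mod 2 = 1, same as step 4 -> [7 8 5 5 6]

Answer: 7 8 5 5 6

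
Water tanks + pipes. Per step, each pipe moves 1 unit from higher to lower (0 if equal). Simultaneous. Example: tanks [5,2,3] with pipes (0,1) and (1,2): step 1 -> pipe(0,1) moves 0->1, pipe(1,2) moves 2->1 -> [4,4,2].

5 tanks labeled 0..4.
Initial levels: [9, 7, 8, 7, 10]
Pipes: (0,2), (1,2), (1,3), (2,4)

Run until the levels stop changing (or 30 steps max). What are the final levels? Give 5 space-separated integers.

Step 1: flows [0->2,2->1,1=3,4->2] -> levels [8 8 9 7 9]
Step 2: flows [2->0,2->1,1->3,2=4] -> levels [9 8 7 8 9]
Step 3: flows [0->2,1->2,1=3,4->2] -> levels [8 7 10 8 8]
Step 4: flows [2->0,2->1,3->1,2->4] -> levels [9 9 7 7 9]
Step 5: flows [0->2,1->2,1->3,4->2] -> levels [8 7 10 8 8]
  -> period-2 cycle: step 5 state = step 3 state; never stabilizes
  -> state at step 30: (30-3) mod 2 = 1, same as step 4 -> [9 9 7 7 9]

Answer: 9 9 7 7 9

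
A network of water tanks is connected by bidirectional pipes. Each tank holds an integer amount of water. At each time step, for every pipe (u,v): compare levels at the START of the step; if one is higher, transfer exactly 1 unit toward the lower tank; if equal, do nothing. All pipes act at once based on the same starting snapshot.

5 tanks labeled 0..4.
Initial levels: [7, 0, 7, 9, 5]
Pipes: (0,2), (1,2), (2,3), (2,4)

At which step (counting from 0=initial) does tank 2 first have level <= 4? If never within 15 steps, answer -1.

Step 1: flows [0=2,2->1,3->2,2->4] -> levels [7 1 6 8 6]
Step 2: flows [0->2,2->1,3->2,2=4] -> levels [6 2 7 7 6]
Step 3: flows [2->0,2->1,2=3,2->4] -> levels [7 3 4 7 7]
Tank 2 first reaches <=4 at step 3

Answer: 3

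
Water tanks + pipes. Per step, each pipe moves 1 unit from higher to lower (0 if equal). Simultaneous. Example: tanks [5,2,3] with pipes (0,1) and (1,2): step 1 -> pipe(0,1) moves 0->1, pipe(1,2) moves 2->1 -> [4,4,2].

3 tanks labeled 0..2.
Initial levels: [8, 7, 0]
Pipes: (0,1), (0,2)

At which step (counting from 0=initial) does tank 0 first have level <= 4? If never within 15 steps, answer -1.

Answer: -1

Derivation:
Step 1: flows [0->1,0->2] -> levels [6 8 1]
Step 2: flows [1->0,0->2] -> levels [6 7 2]
Step 3: flows [1->0,0->2] -> levels [6 6 3]
Step 4: flows [0=1,0->2] -> levels [5 6 4]
Step 5: flows [1->0,0->2] -> levels [5 5 5]
Step 6: flows [0=1,0=2] -> levels [5 5 5]
  -> stable; tank 0 stays at 5 > 4
Tank 0 never reaches <=4 within 15 steps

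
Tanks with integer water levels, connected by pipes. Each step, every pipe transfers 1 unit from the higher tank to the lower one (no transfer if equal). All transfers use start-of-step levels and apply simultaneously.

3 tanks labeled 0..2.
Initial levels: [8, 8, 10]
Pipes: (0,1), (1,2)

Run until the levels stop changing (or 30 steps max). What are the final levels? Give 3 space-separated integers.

Step 1: flows [0=1,2->1] -> levels [8 9 9]
Step 2: flows [1->0,1=2] -> levels [9 8 9]
Step 3: flows [0->1,2->1] -> levels [8 10 8]
Step 4: flows [1->0,1->2] -> levels [9 8 9]
  -> period-2 cycle: step 4 state = step 2 state; never stabilizes
  -> state at step 30: (30-2) mod 2 = 0, same as step 2 -> [9 8 9]

Answer: 9 8 9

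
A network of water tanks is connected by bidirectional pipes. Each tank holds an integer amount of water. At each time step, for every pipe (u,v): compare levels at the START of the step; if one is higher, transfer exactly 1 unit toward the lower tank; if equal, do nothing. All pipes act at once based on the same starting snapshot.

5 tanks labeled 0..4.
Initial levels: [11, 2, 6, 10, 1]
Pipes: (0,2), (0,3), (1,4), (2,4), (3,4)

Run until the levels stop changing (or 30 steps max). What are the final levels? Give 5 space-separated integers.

Step 1: flows [0->2,0->3,1->4,2->4,3->4] -> levels [9 1 6 10 4]
Step 2: flows [0->2,3->0,4->1,2->4,3->4] -> levels [9 2 6 8 5]
Step 3: flows [0->2,0->3,4->1,2->4,3->4] -> levels [7 3 6 8 6]
Step 4: flows [0->2,3->0,4->1,2=4,3->4] -> levels [7 4 7 6 6]
Step 5: flows [0=2,0->3,4->1,2->4,3=4] -> levels [6 5 6 7 6]
Step 6: flows [0=2,3->0,4->1,2=4,3->4] -> levels [7 6 6 5 6]
Step 7: flows [0->2,0->3,1=4,2=4,4->3] -> levels [5 6 7 7 5]
Step 8: flows [2->0,3->0,1->4,2->4,3->4] -> levels [7 5 5 5 8]
Step 9: flows [0->2,0->3,4->1,4->2,4->3] -> levels [5 6 7 7 5]
  -> period-2 cycle: step 9 state = step 7 state; never stabilizes
  -> state at step 30: (30-7) mod 2 = 1, same as step 8 -> [7 5 5 5 8]

Answer: 7 5 5 5 8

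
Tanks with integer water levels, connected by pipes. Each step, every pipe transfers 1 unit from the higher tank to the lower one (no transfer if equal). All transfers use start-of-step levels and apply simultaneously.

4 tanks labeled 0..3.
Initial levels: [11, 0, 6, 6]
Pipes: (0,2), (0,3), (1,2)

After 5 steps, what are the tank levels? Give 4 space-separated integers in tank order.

Answer: 7 5 5 6

Derivation:
Step 1: flows [0->2,0->3,2->1] -> levels [9 1 6 7]
Step 2: flows [0->2,0->3,2->1] -> levels [7 2 6 8]
Step 3: flows [0->2,3->0,2->1] -> levels [7 3 6 7]
Step 4: flows [0->2,0=3,2->1] -> levels [6 4 6 7]
Step 5: flows [0=2,3->0,2->1] -> levels [7 5 5 6]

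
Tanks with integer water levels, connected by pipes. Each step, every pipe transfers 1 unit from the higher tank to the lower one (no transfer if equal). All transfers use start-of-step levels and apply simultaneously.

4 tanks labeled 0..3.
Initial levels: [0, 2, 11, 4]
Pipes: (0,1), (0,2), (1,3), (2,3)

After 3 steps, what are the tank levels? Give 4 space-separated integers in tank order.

Answer: 4 4 5 4

Derivation:
Step 1: flows [1->0,2->0,3->1,2->3] -> levels [2 2 9 4]
Step 2: flows [0=1,2->0,3->1,2->3] -> levels [3 3 7 4]
Step 3: flows [0=1,2->0,3->1,2->3] -> levels [4 4 5 4]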